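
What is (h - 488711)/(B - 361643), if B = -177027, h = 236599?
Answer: 126056/269335 ≈ 0.46803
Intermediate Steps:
(h - 488711)/(B - 361643) = (236599 - 488711)/(-177027 - 361643) = -252112/(-538670) = -252112*(-1/538670) = 126056/269335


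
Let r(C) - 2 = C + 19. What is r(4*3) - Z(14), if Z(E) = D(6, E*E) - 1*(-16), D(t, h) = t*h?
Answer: -1159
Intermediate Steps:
r(C) = 21 + C (r(C) = 2 + (C + 19) = 2 + (19 + C) = 21 + C)
D(t, h) = h*t
Z(E) = 16 + 6*E² (Z(E) = (E*E)*6 - 1*(-16) = E²*6 + 16 = 6*E² + 16 = 16 + 6*E²)
r(4*3) - Z(14) = (21 + 4*3) - (16 + 6*14²) = (21 + 12) - (16 + 6*196) = 33 - (16 + 1176) = 33 - 1*1192 = 33 - 1192 = -1159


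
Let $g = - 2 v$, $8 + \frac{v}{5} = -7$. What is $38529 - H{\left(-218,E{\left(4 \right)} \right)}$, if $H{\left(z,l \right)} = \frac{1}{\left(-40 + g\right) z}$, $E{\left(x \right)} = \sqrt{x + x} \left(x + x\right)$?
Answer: $\frac{923925421}{23980} \approx 38529.0$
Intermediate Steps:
$v = -75$ ($v = -40 + 5 \left(-7\right) = -40 - 35 = -75$)
$E{\left(x \right)} = 2 \sqrt{2} x^{\frac{3}{2}}$ ($E{\left(x \right)} = \sqrt{2 x} 2 x = \sqrt{2} \sqrt{x} 2 x = 2 \sqrt{2} x^{\frac{3}{2}}$)
$g = 150$ ($g = \left(-2\right) \left(-75\right) = 150$)
$H{\left(z,l \right)} = \frac{1}{110 z}$ ($H{\left(z,l \right)} = \frac{1}{\left(-40 + 150\right) z} = \frac{1}{110 z}$)
$38529 - H{\left(-218,E{\left(4 \right)} \right)} = 38529 - \frac{1}{110 \left(-218\right)} = 38529 - \frac{1}{110} \left(- \frac{1}{218}\right) = 38529 - - \frac{1}{23980} = 38529 + \frac{1}{23980} = \frac{923925421}{23980}$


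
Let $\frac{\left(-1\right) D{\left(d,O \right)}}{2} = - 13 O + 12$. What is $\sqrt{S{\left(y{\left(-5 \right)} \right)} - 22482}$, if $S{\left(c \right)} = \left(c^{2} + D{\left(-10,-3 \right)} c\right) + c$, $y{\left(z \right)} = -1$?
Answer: $2 i \sqrt{5595} \approx 149.6 i$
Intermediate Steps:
$D{\left(d,O \right)} = -24 + 26 O$ ($D{\left(d,O \right)} = - 2 \left(- 13 O + 12\right) = - 2 \left(12 - 13 O\right) = -24 + 26 O$)
$S{\left(c \right)} = c^{2} - 101 c$ ($S{\left(c \right)} = \left(c^{2} + \left(-24 + 26 \left(-3\right)\right) c\right) + c = \left(c^{2} + \left(-24 - 78\right) c\right) + c = \left(c^{2} - 102 c\right) + c = c^{2} - 101 c$)
$\sqrt{S{\left(y{\left(-5 \right)} \right)} - 22482} = \sqrt{- (-101 - 1) - 22482} = \sqrt{\left(-1\right) \left(-102\right) - 22482} = \sqrt{102 - 22482} = \sqrt{-22380} = 2 i \sqrt{5595}$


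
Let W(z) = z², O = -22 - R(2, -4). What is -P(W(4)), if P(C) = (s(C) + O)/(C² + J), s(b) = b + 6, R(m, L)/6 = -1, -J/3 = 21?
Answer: -6/193 ≈ -0.031088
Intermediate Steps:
J = -63 (J = -3*21 = -63)
R(m, L) = -6 (R(m, L) = 6*(-1) = -6)
O = -16 (O = -22 - 1*(-6) = -22 + 6 = -16)
s(b) = 6 + b
P(C) = (-10 + C)/(-63 + C²) (P(C) = ((6 + C) - 16)/(C² - 63) = (-10 + C)/(-63 + C²))
-P(W(4)) = -(-10 + 4²)/(-63 + (4²)²) = -(-10 + 16)/(-63 + 16²) = -6/(-63 + 256) = -6/193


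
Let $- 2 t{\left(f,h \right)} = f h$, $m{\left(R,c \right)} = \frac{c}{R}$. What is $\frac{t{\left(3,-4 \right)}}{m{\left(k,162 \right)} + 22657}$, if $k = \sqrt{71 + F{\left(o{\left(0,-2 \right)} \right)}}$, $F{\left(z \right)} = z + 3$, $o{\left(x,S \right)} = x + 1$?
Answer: $\frac{3398550}{12833482477} - \frac{1620 \sqrt{3}}{12833482477} \approx 0.0002646$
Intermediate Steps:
$o{\left(x,S \right)} = 1 + x$
$F{\left(z \right)} = 3 + z$
$k = 5 \sqrt{3}$ ($k = \sqrt{71 + \left(3 + \left(1 + 0\right)\right)} = \sqrt{71 + \left(3 + 1\right)} = \sqrt{71 + 4} = \sqrt{75} = 5 \sqrt{3} \approx 8.6602$)
$t{\left(f,h \right)} = - \frac{f h}{2}$
$\frac{t{\left(3,-4 \right)}}{m{\left(k,162 \right)} + 22657} = \frac{\left(- \frac{1}{2}\right) 3 \left(-4\right)}{\frac{162}{5 \sqrt{3}} + 22657} = \frac{6}{162 \frac{\sqrt{3}}{15} + 22657} = \frac{6}{\frac{54 \sqrt{3}}{5} + 22657} = \frac{6}{22657 + \frac{54 \sqrt{3}}{5}}$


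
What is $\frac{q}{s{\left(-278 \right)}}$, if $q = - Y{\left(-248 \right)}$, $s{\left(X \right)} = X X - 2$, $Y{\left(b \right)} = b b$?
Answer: $- \frac{30752}{38641} \approx -0.79584$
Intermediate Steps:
$Y{\left(b \right)} = b^{2}$
$s{\left(X \right)} = -2 + X^{2}$ ($s{\left(X \right)} = X^{2} - 2 = -2 + X^{2}$)
$q = -61504$ ($q = - \left(-248\right)^{2} = \left(-1\right) 61504 = -61504$)
$\frac{q}{s{\left(-278 \right)}} = - \frac{61504}{-2 + \left(-278\right)^{2}} = - \frac{61504}{-2 + 77284} = - \frac{61504}{77282} = \left(-61504\right) \frac{1}{77282} = - \frac{30752}{38641}$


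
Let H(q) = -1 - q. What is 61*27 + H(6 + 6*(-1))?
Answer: 1646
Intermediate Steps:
61*27 + H(6 + 6*(-1)) = 61*27 + (-1 - (6 + 6*(-1))) = 1647 + (-1 - (6 - 6)) = 1647 + (-1 - 1*0) = 1647 + (-1 + 0) = 1647 - 1 = 1646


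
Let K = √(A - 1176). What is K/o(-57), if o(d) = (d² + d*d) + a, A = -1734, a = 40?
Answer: I*√2910/6538 ≈ 0.0082509*I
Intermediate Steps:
K = I*√2910 (K = √(-1734 - 1176) = √(-2910) = I*√2910 ≈ 53.944*I)
o(d) = 40 + 2*d² (o(d) = (d² + d*d) + 40 = (d² + d²) + 40 = 2*d² + 40 = 40 + 2*d²)
K/o(-57) = (I*√2910)/(40 + 2*(-57)²) = (I*√2910)/(40 + 2*3249) = (I*√2910)/(40 + 6498) = (I*√2910)/6538 = (I*√2910)*(1/6538) = I*√2910/6538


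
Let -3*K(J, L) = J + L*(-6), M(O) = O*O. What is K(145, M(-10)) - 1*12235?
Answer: -36250/3 ≈ -12083.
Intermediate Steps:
M(O) = O²
K(J, L) = 2*L - J/3 (K(J, L) = -(J + L*(-6))/3 = -(J - 6*L)/3 = 2*L - J/3)
K(145, M(-10)) - 1*12235 = (2*(-10)² - ⅓*145) - 1*12235 = (2*100 - 145/3) - 12235 = (200 - 145/3) - 12235 = 455/3 - 12235 = -36250/3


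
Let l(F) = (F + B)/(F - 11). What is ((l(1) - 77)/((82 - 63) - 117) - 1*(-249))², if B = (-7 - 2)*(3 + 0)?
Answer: 3744338481/60025 ≈ 62380.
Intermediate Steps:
B = -27 (B = -9*3 = -27)
l(F) = (-27 + F)/(-11 + F) (l(F) = (F - 27)/(F - 11) = (-27 + F)/(-11 + F))
((l(1) - 77)/((82 - 63) - 117) - 1*(-249))² = (((-27 + 1)/(-11 + 1) - 77)/((82 - 63) - 117) - 1*(-249))² = ((-26/(-10) - 77)/(19 - 117) + 249)² = ((-⅒*(-26) - 77)/(-98) + 249)² = ((13/5 - 77)*(-1/98) + 249)² = (-372/5*(-1/98) + 249)² = (186/245 + 249)² = (61191/245)² = 3744338481/60025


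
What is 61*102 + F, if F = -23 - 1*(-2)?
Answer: 6201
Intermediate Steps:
F = -21 (F = -23 + 2 = -21)
61*102 + F = 61*102 - 21 = 6222 - 21 = 6201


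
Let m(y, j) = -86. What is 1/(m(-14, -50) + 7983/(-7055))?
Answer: -7055/614713 ≈ -0.011477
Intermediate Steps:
1/(m(-14, -50) + 7983/(-7055)) = 1/(-86 + 7983/(-7055)) = 1/(-86 + 7983*(-1/7055)) = 1/(-86 - 7983/7055) = 1/(-614713/7055) = -7055/614713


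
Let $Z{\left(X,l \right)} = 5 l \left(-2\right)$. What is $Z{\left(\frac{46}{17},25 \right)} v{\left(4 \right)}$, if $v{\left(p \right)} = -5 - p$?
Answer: $2250$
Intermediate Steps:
$Z{\left(X,l \right)} = - 10 l$
$Z{\left(\frac{46}{17},25 \right)} v{\left(4 \right)} = \left(-10\right) 25 \left(-5 - 4\right) = - 250 \left(-5 - 4\right) = \left(-250\right) \left(-9\right) = 2250$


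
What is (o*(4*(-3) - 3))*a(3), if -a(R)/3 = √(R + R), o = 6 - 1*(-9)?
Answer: 675*√6 ≈ 1653.4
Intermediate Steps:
o = 15 (o = 6 + 9 = 15)
a(R) = -3*√2*√R (a(R) = -3*√(R + R) = -3*√2*√R)
(o*(4*(-3) - 3))*a(3) = (15*(4*(-3) - 3))*(-3*√2*√3) = (15*(-12 - 3))*(-3*√6) = (15*(-15))*(-3*√6) = -(-675)*√6 = 675*√6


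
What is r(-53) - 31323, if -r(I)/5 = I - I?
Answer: -31323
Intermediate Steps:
r(I) = 0 (r(I) = -5*(I - I) = -5*0 = 0)
r(-53) - 31323 = 0 - 31323 = -31323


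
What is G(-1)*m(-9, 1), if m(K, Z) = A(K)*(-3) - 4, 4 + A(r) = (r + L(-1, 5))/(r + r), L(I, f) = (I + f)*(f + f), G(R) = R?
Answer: -79/6 ≈ -13.167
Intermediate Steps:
L(I, f) = 2*f*(I + f) (L(I, f) = (I + f)*(2*f) = 2*f*(I + f))
A(r) = -4 + (40 + r)/(2*r) (A(r) = -4 + (r + 2*5*(-1 + 5))/(r + r) = -4 + (r + 2*5*4)/((2*r)) = -4 + (r + 40)*(1/(2*r)) = -4 + (40 + r)*(1/(2*r)) = -4 + (40 + r)/(2*r))
m(K, Z) = 13/2 - 60/K (m(K, Z) = (-7/2 + 20/K)*(-3) - 4 = (21/2 - 60/K) - 4 = 13/2 - 60/K)
G(-1)*m(-9, 1) = -(13/2 - 60/(-9)) = -(13/2 - 60*(-1/9)) = -(13/2 + 20/3) = -1*79/6 = -79/6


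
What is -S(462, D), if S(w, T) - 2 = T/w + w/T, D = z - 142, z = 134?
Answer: 51529/924 ≈ 55.767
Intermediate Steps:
D = -8 (D = 134 - 142 = -8)
S(w, T) = 2 + T/w + w/T (S(w, T) = 2 + (T/w + w/T) = 2 + T/w + w/T)
-S(462, D) = -(2 - 8/462 + 462/(-8)) = -(2 - 8*1/462 + 462*(-⅛)) = -(2 - 4/231 - 231/4) = -1*(-51529/924) = 51529/924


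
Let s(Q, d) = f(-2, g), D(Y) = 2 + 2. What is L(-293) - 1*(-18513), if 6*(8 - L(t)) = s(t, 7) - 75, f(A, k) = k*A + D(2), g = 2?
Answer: 37067/2 ≈ 18534.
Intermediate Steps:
D(Y) = 4
f(A, k) = 4 + A*k (f(A, k) = k*A + 4 = A*k + 4 = 4 + A*k)
s(Q, d) = 0 (s(Q, d) = 4 - 2*2 = 4 - 4 = 0)
L(t) = 41/2 (L(t) = 8 - (0 - 75)/6 = 8 - 1/6*(-75) = 8 + 25/2 = 41/2)
L(-293) - 1*(-18513) = 41/2 - 1*(-18513) = 41/2 + 18513 = 37067/2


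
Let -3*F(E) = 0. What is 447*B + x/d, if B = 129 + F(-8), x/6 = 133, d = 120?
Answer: 1153393/20 ≈ 57670.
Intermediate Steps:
F(E) = 0 (F(E) = -⅓*0 = 0)
x = 798 (x = 6*133 = 798)
B = 129 (B = 129 + 0 = 129)
447*B + x/d = 447*129 + 798/120 = 57663 + 798*(1/120) = 57663 + 133/20 = 1153393/20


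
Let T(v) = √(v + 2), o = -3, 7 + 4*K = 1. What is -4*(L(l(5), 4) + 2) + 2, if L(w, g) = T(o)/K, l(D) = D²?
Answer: -6 + 8*I/3 ≈ -6.0 + 2.6667*I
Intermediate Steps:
K = -3/2 (K = -7/4 + (¼)*1 = -7/4 + ¼ = -3/2 ≈ -1.5000)
T(v) = √(2 + v)
L(w, g) = -2*I/3 (L(w, g) = √(2 - 3)/(-3/2) = √(-1)*(-⅔) = I*(-⅔) = -2*I/3)
-4*(L(l(5), 4) + 2) + 2 = -4*(-2*I/3 + 2) + 2 = -4*(2 - 2*I/3) + 2 = (-8 + 8*I/3) + 2 = -6 + 8*I/3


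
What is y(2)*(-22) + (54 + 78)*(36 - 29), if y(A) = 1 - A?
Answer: 946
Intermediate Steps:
y(2)*(-22) + (54 + 78)*(36 - 29) = (1 - 1*2)*(-22) + (54 + 78)*(36 - 29) = (1 - 2)*(-22) + 132*7 = -1*(-22) + 924 = 22 + 924 = 946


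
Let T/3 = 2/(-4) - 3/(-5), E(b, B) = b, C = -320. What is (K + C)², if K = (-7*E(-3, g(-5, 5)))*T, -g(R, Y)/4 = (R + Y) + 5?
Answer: 9840769/100 ≈ 98408.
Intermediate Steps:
g(R, Y) = -20 - 4*R - 4*Y (g(R, Y) = -4*((R + Y) + 5) = -4*(5 + R + Y) = -20 - 4*R - 4*Y)
T = 3/10 (T = 3*(2/(-4) - 3/(-5)) = 3*(2*(-¼) - 3*(-⅕)) = 3*(-½ + ⅗) = 3*(⅒) = 3/10 ≈ 0.30000)
K = 63/10 (K = -7*(-3)*(3/10) = 21*(3/10) = 63/10 ≈ 6.3000)
(K + C)² = (63/10 - 320)² = (-3137/10)² = 9840769/100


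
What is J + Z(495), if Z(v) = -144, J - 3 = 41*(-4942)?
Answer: -202763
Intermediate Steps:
J = -202619 (J = 3 + 41*(-4942) = 3 - 202622 = -202619)
J + Z(495) = -202619 - 144 = -202763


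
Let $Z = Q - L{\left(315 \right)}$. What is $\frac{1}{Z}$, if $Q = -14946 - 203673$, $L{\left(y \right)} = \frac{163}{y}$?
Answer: $- \frac{315}{68865148} \approx -4.5742 \cdot 10^{-6}$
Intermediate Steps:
$Q = -218619$ ($Q = -14946 - 203673 = -218619$)
$Z = - \frac{68865148}{315}$ ($Z = -218619 - \frac{163}{315} = - \frac{68865148}{315} \approx -2.1862 \cdot 10^{5}$)
$\frac{1}{Z} = \frac{1}{- \frac{68865148}{315}} = - \frac{315}{68865148}$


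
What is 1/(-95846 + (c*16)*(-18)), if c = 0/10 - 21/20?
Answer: -5/477718 ≈ -1.0466e-5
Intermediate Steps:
c = -21/20 (c = 0*(⅒) - 21*1/20 = 0 - 21/20 = -21/20 ≈ -1.0500)
1/(-95846 + (c*16)*(-18)) = 1/(-95846 - 21/20*16*(-18)) = 1/(-95846 - 84/5*(-18)) = 1/(-95846 + 1512/5) = 1/(-477718/5) = -5/477718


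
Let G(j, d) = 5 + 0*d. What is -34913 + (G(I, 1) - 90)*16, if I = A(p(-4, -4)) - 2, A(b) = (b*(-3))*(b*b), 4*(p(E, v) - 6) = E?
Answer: -36273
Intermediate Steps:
p(E, v) = 6 + E/4
A(b) = -3*b³ (A(b) = (-3*b)*b² = -3*b³)
I = -377 (I = -3*(6 + (¼)*(-4))³ - 2 = -3*(6 - 1)³ - 2 = -3*5³ - 2 = -3*125 - 2 = -375 - 2 = -377)
G(j, d) = 5 (G(j, d) = 5 + 0 = 5)
-34913 + (G(I, 1) - 90)*16 = -34913 + (5 - 90)*16 = -34913 - 85*16 = -34913 - 1360 = -36273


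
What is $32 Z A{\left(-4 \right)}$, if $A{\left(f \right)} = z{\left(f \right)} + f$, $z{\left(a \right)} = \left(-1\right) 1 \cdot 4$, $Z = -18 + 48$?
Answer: $-7680$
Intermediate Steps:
$Z = 30$
$z{\left(a \right)} = -4$ ($z{\left(a \right)} = \left(-1\right) 4 = -4$)
$A{\left(f \right)} = -4 + f$
$32 Z A{\left(-4 \right)} = 32 \cdot 30 \left(-4 - 4\right) = 960 \left(-8\right) = -7680$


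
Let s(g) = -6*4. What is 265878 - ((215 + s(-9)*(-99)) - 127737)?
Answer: 391024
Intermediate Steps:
s(g) = -24
265878 - ((215 + s(-9)*(-99)) - 127737) = 265878 - ((215 - 24*(-99)) - 127737) = 265878 - ((215 + 2376) - 127737) = 265878 - (2591 - 127737) = 265878 - 1*(-125146) = 265878 + 125146 = 391024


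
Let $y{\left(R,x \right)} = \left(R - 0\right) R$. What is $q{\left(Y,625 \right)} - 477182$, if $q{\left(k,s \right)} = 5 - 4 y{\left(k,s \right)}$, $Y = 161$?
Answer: $-580861$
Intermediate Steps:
$y{\left(R,x \right)} = R^{2}$ ($y{\left(R,x \right)} = \left(R + 0\right) R = R R = R^{2}$)
$q{\left(k,s \right)} = 5 - 4 k^{2}$
$q{\left(Y,625 \right)} - 477182 = \left(5 - 4 \cdot 161^{2}\right) - 477182 = \left(5 - 103684\right) - 477182 = -103679 - 477182 = -580861$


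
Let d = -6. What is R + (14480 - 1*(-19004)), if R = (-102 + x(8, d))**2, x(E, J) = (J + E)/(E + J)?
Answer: 43685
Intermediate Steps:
x(E, J) = 1 (x(E, J) = (E + J)/(E + J) = 1)
R = 10201 (R = (-102 + 1)**2 = (-101)**2 = 10201)
R + (14480 - 1*(-19004)) = 10201 + (14480 - 1*(-19004)) = 10201 + (14480 + 19004) = 10201 + 33484 = 43685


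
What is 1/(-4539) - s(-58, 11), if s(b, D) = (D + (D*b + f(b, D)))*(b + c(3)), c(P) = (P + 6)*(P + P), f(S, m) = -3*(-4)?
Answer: -11165941/4539 ≈ -2460.0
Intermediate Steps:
f(S, m) = 12
c(P) = 2*P*(6 + P) (c(P) = (6 + P)*(2*P) = 2*P*(6 + P))
s(b, D) = (54 + b)*(12 + D + D*b) (s(b, D) = (D + (D*b + 12))*(b + 2*3*(6 + 3)) = (D + (12 + D*b))*(b + 2*3*9) = (12 + D + D*b)*(b + 54) = (12 + D + D*b)*(54 + b) = (54 + b)*(12 + D + D*b))
1/(-4539) - s(-58, 11) = 1/(-4539) - (648 + 12*(-58) + 54*11 + 11*(-58)**2 + 55*11*(-58)) = -1/4539 - (648 - 696 + 594 + 11*3364 - 35090) = -1/4539 - (648 - 696 + 594 + 37004 - 35090) = -1/4539 - 1*2460 = -1/4539 - 2460 = -11165941/4539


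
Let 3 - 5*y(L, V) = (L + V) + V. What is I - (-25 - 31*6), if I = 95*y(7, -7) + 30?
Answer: 431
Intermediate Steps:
y(L, V) = ⅗ - 2*V/5 - L/5 (y(L, V) = ⅗ - ((L + V) + V)/5 = ⅗ - (L + 2*V)/5 = ⅗ + (-2*V/5 - L/5) = ⅗ - 2*V/5 - L/5)
I = 220 (I = 95*(⅗ - ⅖*(-7) - ⅕*7) + 30 = 95*(⅗ + 14/5 - 7/5) + 30 = 95*2 + 30 = 190 + 30 = 220)
I - (-25 - 31*6) = 220 - (-25 - 31*6) = 220 - (-25 - 186) = 220 - 1*(-211) = 220 + 211 = 431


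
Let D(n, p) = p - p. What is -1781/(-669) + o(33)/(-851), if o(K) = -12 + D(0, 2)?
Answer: 1523659/569319 ≈ 2.6763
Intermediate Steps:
D(n, p) = 0
o(K) = -12 (o(K) = -12 + 0 = -12)
-1781/(-669) + o(33)/(-851) = -1781/(-669) - 12/(-851) = -1781*(-1/669) - 12*(-1/851) = 1781/669 + 12/851 = 1523659/569319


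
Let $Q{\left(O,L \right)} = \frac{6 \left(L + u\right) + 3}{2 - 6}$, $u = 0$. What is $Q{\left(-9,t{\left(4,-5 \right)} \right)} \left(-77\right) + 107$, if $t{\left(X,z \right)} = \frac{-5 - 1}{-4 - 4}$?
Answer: $\frac{2011}{8} \approx 251.38$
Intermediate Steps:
$t{\left(X,z \right)} = \frac{3}{4}$ ($t{\left(X,z \right)} = - \frac{6}{-8} = \left(-6\right) \left(- \frac{1}{8}\right) = \frac{3}{4}$)
$Q{\left(O,L \right)} = - \frac{3}{4} - \frac{3 L}{2}$ ($Q{\left(O,L \right)} = \frac{6 \left(L + 0\right) + 3}{2 - 6} = \frac{6 L + 3}{-4} = \left(3 + 6 L\right) \left(- \frac{1}{4}\right) = - \frac{3}{4} - \frac{3 L}{2}$)
$Q{\left(-9,t{\left(4,-5 \right)} \right)} \left(-77\right) + 107 = \left(- \frac{3}{4} - \frac{9}{8}\right) \left(-77\right) + 107 = \left(- \frac{15}{8}\right) \left(-77\right) + 107 = \frac{1155}{8} + 107 = \frac{2011}{8}$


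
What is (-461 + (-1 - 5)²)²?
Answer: 180625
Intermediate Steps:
(-461 + (-1 - 5)²)² = (-461 + (-6)²)² = (-461 + 36)² = (-425)² = 180625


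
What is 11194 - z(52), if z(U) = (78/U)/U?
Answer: 1164173/104 ≈ 11194.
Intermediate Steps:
z(U) = 78/U²
11194 - z(52) = 11194 - 78/52² = 11194 - 78/2704 = 11194 - 1*3/104 = 11194 - 3/104 = 1164173/104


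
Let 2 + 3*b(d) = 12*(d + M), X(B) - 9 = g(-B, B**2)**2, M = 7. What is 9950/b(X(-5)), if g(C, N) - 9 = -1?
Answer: 14925/479 ≈ 31.159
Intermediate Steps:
g(C, N) = 8 (g(C, N) = 9 - 1 = 8)
X(B) = 73 (X(B) = 9 + 8**2 = 9 + 64 = 73)
b(d) = 82/3 + 4*d (b(d) = -2/3 + (12*(d + 7))/3 = -2/3 + (12*(7 + d))/3 = -2/3 + (84 + 12*d)/3 = -2/3 + (28 + 4*d) = 82/3 + 4*d)
9950/b(X(-5)) = 9950/(82/3 + 4*73) = 9950/(82/3 + 292) = 9950/(958/3) = 9950*(3/958) = 14925/479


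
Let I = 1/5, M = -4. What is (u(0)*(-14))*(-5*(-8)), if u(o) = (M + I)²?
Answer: -40432/5 ≈ -8086.4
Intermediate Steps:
I = ⅕ ≈ 0.20000
u(o) = 361/25 (u(o) = (-4 + ⅕)² = (-19/5)² = 361/25)
(u(0)*(-14))*(-5*(-8)) = ((361/25)*(-14))*(-5*(-8)) = -5054/25*40 = -40432/5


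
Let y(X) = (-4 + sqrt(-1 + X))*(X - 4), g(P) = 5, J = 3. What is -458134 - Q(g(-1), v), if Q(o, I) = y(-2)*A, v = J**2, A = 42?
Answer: -459142 + 252*I*sqrt(3) ≈ -4.5914e+5 + 436.48*I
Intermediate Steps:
v = 9 (v = 3**2 = 9)
y(X) = (-4 + X)*(-4 + sqrt(-1 + X)) (y(X) = (-4 + sqrt(-1 + X))*(-4 + X) = (-4 + X)*(-4 + sqrt(-1 + X)))
Q(o, I) = 1008 - 252*I*sqrt(3) (Q(o, I) = (16 - 4*(-2) - 4*sqrt(-1 - 2) - 2*sqrt(-1 - 2))*42 = (16 + 8 - 4*I*sqrt(3) - 2*I*sqrt(3))*42 = (24 - 6*I*sqrt(3))*42 = 1008 - 252*I*sqrt(3))
-458134 - Q(g(-1), v) = -458134 - (1008 - 252*I*sqrt(3)) = -458134 + (-1008 + 252*I*sqrt(3)) = -459142 + 252*I*sqrt(3)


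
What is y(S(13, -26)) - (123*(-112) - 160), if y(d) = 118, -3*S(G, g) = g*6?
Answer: 14054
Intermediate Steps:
S(G, g) = -2*g (S(G, g) = -g*6/3 = -2*g)
y(S(13, -26)) - (123*(-112) - 160) = 118 - (123*(-112) - 160) = 118 - (-13776 - 160) = 118 - 1*(-13936) = 118 + 13936 = 14054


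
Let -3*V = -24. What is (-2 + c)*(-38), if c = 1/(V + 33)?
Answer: 3078/41 ≈ 75.073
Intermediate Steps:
V = 8 (V = -⅓*(-24) = 8)
c = 1/41 (c = 1/(8 + 33) = 1/41 ≈ 0.024390)
(-2 + c)*(-38) = (-2 + 1/41)*(-38) = -81/41*(-38) = 3078/41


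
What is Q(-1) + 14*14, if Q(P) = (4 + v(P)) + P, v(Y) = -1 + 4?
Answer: 202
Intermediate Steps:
v(Y) = 3
Q(P) = 7 + P (Q(P) = (4 + 3) + P = 7 + P)
Q(-1) + 14*14 = (7 - 1) + 14*14 = 6 + 196 = 202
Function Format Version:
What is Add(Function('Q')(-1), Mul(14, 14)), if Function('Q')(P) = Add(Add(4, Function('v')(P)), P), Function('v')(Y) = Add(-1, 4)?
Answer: 202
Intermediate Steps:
Function('v')(Y) = 3
Function('Q')(P) = Add(7, P) (Function('Q')(P) = Add(Add(4, 3), P) = Add(7, P))
Add(Function('Q')(-1), Mul(14, 14)) = Add(Add(7, -1), Mul(14, 14)) = Add(6, 196) = 202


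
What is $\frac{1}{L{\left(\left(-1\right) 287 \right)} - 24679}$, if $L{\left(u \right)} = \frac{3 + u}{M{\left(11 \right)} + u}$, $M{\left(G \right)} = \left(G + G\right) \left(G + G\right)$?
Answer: $- \frac{197}{4862047} \approx -4.0518 \cdot 10^{-5}$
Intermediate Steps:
$M{\left(G \right)} = 4 G^{2}$ ($M{\left(G \right)} = 2 G 2 G = 4 G^{2}$)
$L{\left(u \right)} = \frac{3 + u}{484 + u}$ ($L{\left(u \right)} = \frac{3 + u}{4 \cdot 11^{2} + u} = \frac{3 + u}{4 \cdot 121 + u} = \frac{3 + u}{484 + u}$)
$\frac{1}{L{\left(\left(-1\right) 287 \right)} - 24679} = \frac{1}{\frac{3 - 287}{484 - 287} - 24679} = \frac{1}{\frac{1}{197} \left(-284\right) - 24679} = \frac{1}{- \frac{284}{197} - 24679} = \frac{1}{- \frac{4862047}{197}} = - \frac{197}{4862047}$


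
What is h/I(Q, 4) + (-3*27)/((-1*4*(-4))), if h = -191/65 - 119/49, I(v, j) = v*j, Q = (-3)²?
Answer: -113821/21840 ≈ -5.2116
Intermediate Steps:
Q = 9
I(v, j) = j*v
h = -2442/455 (h = -191*1/65 - 119*1/49 = -191/65 - 17/7 = -2442/455 ≈ -5.3670)
h/I(Q, 4) + (-3*27)/((-1*4*(-4))) = -2442/(455*(4*9)) + (-3*27)/((-1*4*(-4))) = -2442/455/36 - 81/((-4*(-4))) = -2442/455*1/36 - 81/16 = -407/2730 - 81*1/16 = -407/2730 - 81/16 = -113821/21840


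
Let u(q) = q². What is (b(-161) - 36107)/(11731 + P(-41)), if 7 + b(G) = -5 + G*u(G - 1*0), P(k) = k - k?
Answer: -4209400/11731 ≈ -358.83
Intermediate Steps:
P(k) = 0
b(G) = -12 + G³ (b(G) = -7 + (-5 + G*(G - 1*0)²) = -7 + (-5 + G*(G + 0)²) = -7 + (-5 + G*G²) = -7 + (-5 + G³) = -12 + G³)
(b(-161) - 36107)/(11731 + P(-41)) = ((-12 + (-161)³) - 36107)/(11731 + 0) = ((-12 - 4173281) - 36107)/11731 = (-4173293 - 36107)*(1/11731) = -4209400*1/11731 = -4209400/11731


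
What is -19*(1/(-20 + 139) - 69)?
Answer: 155990/119 ≈ 1310.8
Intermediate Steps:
-19*(1/(-20 + 139) - 69) = -19*(1/119 - 69) = -19*(-8210/119) = 155990/119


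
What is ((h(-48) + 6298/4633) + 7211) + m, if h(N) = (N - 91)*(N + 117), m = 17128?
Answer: 68333782/4633 ≈ 14749.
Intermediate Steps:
h(N) = (-91 + N)*(117 + N)
((h(-48) + 6298/4633) + 7211) + m = (((-10647 + (-48)² + 26*(-48)) + 6298/4633) + 7211) + 17128 = (((-10647 + 2304 - 1248) + 6298*(1/4633)) + 7211) + 17128 = ((-9591 + 6298/4633) + 7211) + 17128 = (-44428805/4633 + 7211) + 17128 = -11020242/4633 + 17128 = 68333782/4633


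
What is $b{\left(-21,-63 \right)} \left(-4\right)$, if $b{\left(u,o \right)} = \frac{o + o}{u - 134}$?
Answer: $- \frac{504}{155} \approx -3.2516$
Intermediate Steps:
$b{\left(u,o \right)} = \frac{2 o}{-134 + u}$
$b{\left(-21,-63 \right)} \left(-4\right) = 2 \left(-63\right) \frac{1}{-134 - 21} \left(-4\right) = 2 \left(-63\right) \frac{1}{-155} \left(-4\right) = 2 \left(-63\right) \left(- \frac{1}{155}\right) \left(-4\right) = \frac{126}{155} \left(-4\right) = - \frac{504}{155}$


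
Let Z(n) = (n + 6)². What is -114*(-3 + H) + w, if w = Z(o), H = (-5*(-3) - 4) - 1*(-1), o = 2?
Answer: -962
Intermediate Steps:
H = 12 (H = (15 - 4) + 1 = 11 + 1 = 12)
Z(n) = (6 + n)²
w = 64 (w = (6 + 2)² = 8² = 64)
-114*(-3 + H) + w = -114*(-3 + 12) + 64 = -114*9 + 64 = -38*27 + 64 = -1026 + 64 = -962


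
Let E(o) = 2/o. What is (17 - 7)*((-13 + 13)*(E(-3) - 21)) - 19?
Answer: -19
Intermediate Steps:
(17 - 7)*((-13 + 13)*(E(-3) - 21)) - 19 = (17 - 7)*((-13 + 13)*(2/(-3) - 21)) - 19 = 10*(0*(2*(-⅓) - 21)) - 19 = 10*(0*(-⅔ - 21)) - 19 = 10*(0*(-65/3)) - 19 = 10*0 - 19 = 0 - 19 = -19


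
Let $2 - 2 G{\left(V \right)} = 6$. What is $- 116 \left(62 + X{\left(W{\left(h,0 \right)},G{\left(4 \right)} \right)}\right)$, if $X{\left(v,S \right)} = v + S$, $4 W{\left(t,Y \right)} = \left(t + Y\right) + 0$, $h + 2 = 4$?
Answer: $-7018$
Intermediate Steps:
$h = 2$ ($h = -2 + 4 = 2$)
$G{\left(V \right)} = -2$ ($G{\left(V \right)} = 1 - 3 = -2$)
$W{\left(t,Y \right)} = \frac{Y}{4} + \frac{t}{4}$ ($W{\left(t,Y \right)} = \frac{\left(t + Y\right) + 0}{4} = \frac{\left(Y + t\right) + 0}{4} = \frac{Y + t}{4} = \frac{Y}{4} + \frac{t}{4}$)
$X{\left(v,S \right)} = S + v$
$- 116 \left(62 + X{\left(W{\left(h,0 \right)},G{\left(4 \right)} \right)}\right) = - 116 \left(62 + \left(-2 + \left(\frac{1}{4} \cdot 0 + \frac{1}{4} \cdot 2\right)\right)\right) = - 116 \left(62 + \left(-2 + \left(0 + \frac{1}{2}\right)\right)\right) = - 116 \left(62 + \left(-2 + \frac{1}{2}\right)\right) = - 116 \left(62 - \frac{3}{2}\right) = \left(-116\right) \frac{121}{2} = -7018$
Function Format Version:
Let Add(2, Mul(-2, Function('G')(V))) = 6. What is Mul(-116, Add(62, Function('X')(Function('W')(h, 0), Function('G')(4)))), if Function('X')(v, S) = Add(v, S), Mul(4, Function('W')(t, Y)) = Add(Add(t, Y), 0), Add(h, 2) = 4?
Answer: -7018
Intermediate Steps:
h = 2 (h = Add(-2, 4) = 2)
Function('G')(V) = -2 (Function('G')(V) = Add(1, Mul(Rational(-1, 2), 6)) = Add(1, -3) = -2)
Function('W')(t, Y) = Add(Mul(Rational(1, 4), Y), Mul(Rational(1, 4), t)) (Function('W')(t, Y) = Mul(Rational(1, 4), Add(Add(t, Y), 0)) = Mul(Rational(1, 4), Add(Add(Y, t), 0)) = Mul(Rational(1, 4), Add(Y, t)) = Add(Mul(Rational(1, 4), Y), Mul(Rational(1, 4), t)))
Function('X')(v, S) = Add(S, v)
Mul(-116, Add(62, Function('X')(Function('W')(h, 0), Function('G')(4)))) = Mul(-116, Add(62, Add(-2, Add(Mul(Rational(1, 4), 0), Mul(Rational(1, 4), 2))))) = Mul(-116, Add(62, Add(-2, Add(0, Rational(1, 2))))) = Mul(-116, Add(62, Add(-2, Rational(1, 2)))) = Mul(-116, Add(62, Rational(-3, 2))) = Mul(-116, Rational(121, 2)) = -7018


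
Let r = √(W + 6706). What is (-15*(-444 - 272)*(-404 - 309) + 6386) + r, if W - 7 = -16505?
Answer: -7651234 + 24*I*√17 ≈ -7.6512e+6 + 98.955*I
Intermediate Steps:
W = -16498 (W = 7 - 16505 = -16498)
r = 24*I*√17 (r = √(-16498 + 6706) = √(-9792) = 24*I*√17 ≈ 98.955*I)
(-15*(-444 - 272)*(-404 - 309) + 6386) + r = (-15*(-444 - 272)*(-404 - 309) + 6386) + 24*I*√17 = (-(-10740)*(-713) + 6386) + 24*I*√17 = (-15*510508 + 6386) + 24*I*√17 = (-7657620 + 6386) + 24*I*√17 = -7651234 + 24*I*√17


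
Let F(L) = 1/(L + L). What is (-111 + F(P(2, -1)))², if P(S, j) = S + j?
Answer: 48841/4 ≈ 12210.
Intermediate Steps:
F(L) = 1/(2*L)
(-111 + F(P(2, -1)))² = (-111 + 1/(2*(2 - 1)))² = (-111 + (½)/1)² = (-111 + (½)*1)² = (-111 + ½)² = (-221/2)² = 48841/4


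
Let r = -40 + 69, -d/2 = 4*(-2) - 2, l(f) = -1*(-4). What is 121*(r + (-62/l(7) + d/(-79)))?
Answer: 253253/158 ≈ 1602.9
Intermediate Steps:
l(f) = 4
d = 20 (d = -2*(4*(-2) - 2) = -2*(-8 - 2) = -2*(-10) = 20)
r = 29
121*(r + (-62/l(7) + d/(-79))) = 121*(29 + (-62/4 + 20/(-79))) = 121*(29 + (-62*1/4 + 20*(-1/79))) = 121*(29 + (-31/2 - 20/79)) = 121*(29 - 2489/158) = 121*(2093/158) = 253253/158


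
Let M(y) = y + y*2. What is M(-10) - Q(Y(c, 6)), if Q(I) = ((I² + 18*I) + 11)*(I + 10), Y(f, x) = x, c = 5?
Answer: -2510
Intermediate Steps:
Q(I) = (10 + I)*(11 + I² + 18*I) (Q(I) = (11 + I² + 18*I)*(10 + I) = (10 + I)*(11 + I² + 18*I))
M(y) = 3*y (M(y) = y + 2*y = 3*y)
M(-10) - Q(Y(c, 6)) = 3*(-10) - (110 + 6³ + 28*6² + 191*6) = -30 - (110 + 216 + 28*36 + 1146) = -30 - (110 + 216 + 1008 + 1146) = -30 - 1*2480 = -30 - 2480 = -2510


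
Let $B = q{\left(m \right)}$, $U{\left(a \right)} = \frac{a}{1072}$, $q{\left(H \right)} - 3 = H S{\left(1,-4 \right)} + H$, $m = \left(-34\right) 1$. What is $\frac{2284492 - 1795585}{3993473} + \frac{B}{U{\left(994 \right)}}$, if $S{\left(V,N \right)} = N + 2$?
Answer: $\frac{79441543315}{1984756081} \approx 40.026$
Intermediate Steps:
$m = -34$
$S{\left(V,N \right)} = 2 + N$
$q{\left(H \right)} = 3 - H$ ($q{\left(H \right)} = 3 + \left(H \left(2 - 4\right) + H\right) = 3 + \left(H \left(-2\right) + H\right) = 3 + \left(- 2 H + H\right) = 3 - H$)
$U{\left(a \right)} = \frac{a}{1072}$ ($U{\left(a \right)} = a \frac{1}{1072} = \frac{a}{1072}$)
$B = 37$ ($B = 3 - -34 = 3 + 34 = 37$)
$\frac{2284492 - 1795585}{3993473} + \frac{B}{U{\left(994 \right)}} = \frac{2284492 - 1795585}{3993473} + \frac{37}{\frac{1}{1072} \cdot 994} = 488907 \cdot \frac{1}{3993473} + \frac{37}{\frac{497}{536}} = \frac{488907}{3993473} + 37 \cdot \frac{536}{497} = \frac{488907}{3993473} + \frac{19832}{497} = \frac{79441543315}{1984756081}$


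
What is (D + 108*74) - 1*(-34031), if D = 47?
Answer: 42070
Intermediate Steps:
(D + 108*74) - 1*(-34031) = (47 + 108*74) - 1*(-34031) = (47 + 7992) + 34031 = 8039 + 34031 = 42070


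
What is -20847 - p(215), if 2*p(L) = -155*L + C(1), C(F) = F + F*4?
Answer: -4187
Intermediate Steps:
C(F) = 5*F (C(F) = F + 4*F = 5*F)
p(L) = 5/2 - 155*L/2 (p(L) = (-155*L + 5*1)/2 = (-155*L + 5)/2 = (5 - 155*L)/2 = 5/2 - 155*L/2)
-20847 - p(215) = -20847 - (5/2 - 155/2*215) = -20847 - (5/2 - 33325/2) = -20847 - 1*(-16660) = -20847 + 16660 = -4187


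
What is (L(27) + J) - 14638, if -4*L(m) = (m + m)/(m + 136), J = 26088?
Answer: 3732673/326 ≈ 11450.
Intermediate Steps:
L(m) = -m/(2*(136 + m)) (L(m) = -(m + m)/(4*(m + 136)) = -2*m/(4*(136 + m)) = -m/(2*(136 + m)))
(L(27) + J) - 14638 = (-1*27/(272 + 2*27) + 26088) - 14638 = (-1*27/(272 + 54) + 26088) - 14638 = (-1*27/326 + 26088) - 14638 = (-1*27*1/326 + 26088) - 14638 = (-27/326 + 26088) - 14638 = 8504661/326 - 14638 = 3732673/326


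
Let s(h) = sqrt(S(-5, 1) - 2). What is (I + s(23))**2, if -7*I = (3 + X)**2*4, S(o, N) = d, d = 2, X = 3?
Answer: 20736/49 ≈ 423.18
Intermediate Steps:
S(o, N) = 2
I = -144/7 (I = -(3 + 3)**2*4/7 = -6**2*4/7 = -36*4/7 = -1/7*144 = -144/7 ≈ -20.571)
s(h) = 0 (s(h) = sqrt(2 - 2) = sqrt(0) = 0)
(I + s(23))**2 = (-144/7 + 0)**2 = (-144/7)**2 = 20736/49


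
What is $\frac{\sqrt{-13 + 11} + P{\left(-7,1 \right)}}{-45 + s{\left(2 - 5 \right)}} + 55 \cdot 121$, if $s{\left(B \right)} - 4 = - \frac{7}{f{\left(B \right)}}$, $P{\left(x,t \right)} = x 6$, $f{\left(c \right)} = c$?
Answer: $\frac{386053}{58} - \frac{3 i \sqrt{2}}{116} \approx 6656.1 - 0.036574 i$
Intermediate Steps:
$P{\left(x,t \right)} = 6 x$
$s{\left(B \right)} = 4 - \frac{7}{B}$
$\frac{\sqrt{-13 + 11} + P{\left(-7,1 \right)}}{-45 + s{\left(2 - 5 \right)}} + 55 \cdot 121 = \frac{\sqrt{-13 + 11} + 6 \left(-7\right)}{-45 + \left(4 - \frac{7}{2 - 5}\right)} + 55 \cdot 121 = \frac{\sqrt{-2} - 42}{-45 + \left(4 - \frac{7}{2 - 5}\right)} + 6655 = \frac{i \sqrt{2} - 42}{-45 + \left(4 - \frac{7}{-3}\right)} + 6655 = \frac{-42 + i \sqrt{2}}{-45 + \left(4 - - \frac{7}{3}\right)} + 6655 = \frac{-42 + i \sqrt{2}}{-45 + \left(4 + \frac{7}{3}\right)} + 6655 = \frac{-42 + i \sqrt{2}}{-45 + \frac{19}{3}} + 6655 = \frac{-42 + i \sqrt{2}}{- \frac{116}{3}} + 6655 = \left(-42 + i \sqrt{2}\right) \left(- \frac{3}{116}\right) + 6655 = \left(\frac{63}{58} - \frac{3 i \sqrt{2}}{116}\right) + 6655 = \frac{386053}{58} - \frac{3 i \sqrt{2}}{116}$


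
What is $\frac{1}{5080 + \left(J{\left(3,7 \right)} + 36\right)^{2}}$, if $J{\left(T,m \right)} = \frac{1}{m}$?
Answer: $\frac{49}{312929} \approx 0.00015659$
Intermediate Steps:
$\frac{1}{5080 + \left(J{\left(3,7 \right)} + 36\right)^{2}} = \frac{1}{5080 + \left(\frac{1}{7} + 36\right)^{2}} = \frac{1}{5080 + \left(\frac{253}{7}\right)^{2}} = \frac{1}{5080 + \frac{64009}{49}} = \frac{1}{\frac{312929}{49}} = \frac{49}{312929}$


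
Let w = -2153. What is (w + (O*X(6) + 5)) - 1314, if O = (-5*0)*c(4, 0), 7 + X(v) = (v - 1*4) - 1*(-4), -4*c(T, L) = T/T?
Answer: -3462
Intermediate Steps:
c(T, L) = -¼ (c(T, L) = -T/(4*T) = -¼*1 = -¼)
X(v) = -7 + v (X(v) = -7 + ((v - 1*4) - 1*(-4)) = -7 + ((v - 4) + 4) = -7 + ((-4 + v) + 4) = -7 + v)
O = 0 (O = -5*0*(-¼) = 0*(-¼) = 0)
(w + (O*X(6) + 5)) - 1314 = (-2153 + (0*(-7 + 6) + 5)) - 1314 = (-2153 + (0*(-1) + 5)) - 1314 = (-2153 + (0 + 5)) - 1314 = (-2153 + 5) - 1314 = -2148 - 1314 = -3462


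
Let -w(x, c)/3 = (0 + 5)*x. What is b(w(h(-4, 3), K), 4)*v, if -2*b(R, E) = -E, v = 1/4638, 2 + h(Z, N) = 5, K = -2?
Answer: 1/2319 ≈ 0.00043122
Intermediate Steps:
h(Z, N) = 3 (h(Z, N) = -2 + 5 = 3)
w(x, c) = -15*x (w(x, c) = -3*(0 + 5)*x = -15*x)
v = 1/4638 ≈ 0.00021561
b(R, E) = E/2 (b(R, E) = -(-1)*E/2 = E/2)
b(w(h(-4, 3), K), 4)*v = ((½)*4)*(1/4638) = 2*(1/4638) = 1/2319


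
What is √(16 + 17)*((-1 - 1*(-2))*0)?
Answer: 0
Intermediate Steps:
√(16 + 17)*((-1 - 1*(-2))*0) = √33*((-1 + 2)*0) = √33*(1*0) = √33*0 = 0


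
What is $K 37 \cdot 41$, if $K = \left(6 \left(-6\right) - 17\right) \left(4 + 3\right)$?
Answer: $-562807$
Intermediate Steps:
$K = -371$ ($K = \left(-36 - 17\right) 7 = \left(-53\right) 7 = -371$)
$K 37 \cdot 41 = \left(-371\right) 37 \cdot 41 = \left(-13727\right) 41 = -562807$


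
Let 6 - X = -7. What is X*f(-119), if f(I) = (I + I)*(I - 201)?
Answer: 990080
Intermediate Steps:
X = 13 (X = 6 - 1*(-7) = 6 + 7 = 13)
f(I) = 2*I*(-201 + I) (f(I) = (2*I)*(-201 + I) = 2*I*(-201 + I))
X*f(-119) = 13*(2*(-119)*(-201 - 119)) = 13*(2*(-119)*(-320)) = 13*76160 = 990080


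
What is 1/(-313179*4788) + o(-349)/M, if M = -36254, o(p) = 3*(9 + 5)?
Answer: -31489540219/27181455569604 ≈ -0.0011585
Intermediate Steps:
o(p) = 42 (o(p) = 3*14 = 42)
1/(-313179*4788) + o(-349)/M = 1/(-313179*4788) + 42/(-36254) = -1/313179*1/4788 + 42*(-1/36254) = -1/1499501052 - 21/18127 = -31489540219/27181455569604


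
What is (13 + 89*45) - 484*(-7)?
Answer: 7406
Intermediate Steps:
(13 + 89*45) - 484*(-7) = (13 + 4005) - 1*(-3388) = 4018 + 3388 = 7406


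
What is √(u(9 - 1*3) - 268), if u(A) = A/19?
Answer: I*√96634/19 ≈ 16.361*I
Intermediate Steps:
u(A) = A/19 (u(A) = A*(1/19) = A/19)
√(u(9 - 1*3) - 268) = √((9 - 1*3)/19 - 268) = √((9 - 3)/19 - 268) = √((1/19)*6 - 268) = √(6/19 - 268) = √(-5086/19) = I*√96634/19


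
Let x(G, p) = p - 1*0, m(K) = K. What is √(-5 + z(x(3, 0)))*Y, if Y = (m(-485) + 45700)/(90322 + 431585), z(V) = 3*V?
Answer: 45215*I*√5/521907 ≈ 0.19372*I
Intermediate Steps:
x(G, p) = p (x(G, p) = p + 0 = p)
Y = 45215/521907 (Y = (-485 + 45700)/(90322 + 431585) = 45215/521907 ≈ 0.086634)
√(-5 + z(x(3, 0)))*Y = √(-5 + 3*0)*(45215/521907) = √(-5 + 0)*(45215/521907) = √(-5)*(45215/521907) = (I*√5)*(45215/521907) = 45215*I*√5/521907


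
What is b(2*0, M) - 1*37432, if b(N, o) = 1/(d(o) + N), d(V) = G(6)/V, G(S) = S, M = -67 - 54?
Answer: -224713/6 ≈ -37452.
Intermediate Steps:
M = -121
d(V) = 6/V
b(N, o) = 1/(N + 6/o) (b(N, o) = 1/(6/o + N) = 1/(N + 6/o))
b(2*0, M) - 1*37432 = -121/(6 + (2*0)*(-121)) - 1*37432 = -121/(6 + 0*(-121)) - 37432 = -121/(6 + 0) - 37432 = -121/6 - 37432 = -224713/6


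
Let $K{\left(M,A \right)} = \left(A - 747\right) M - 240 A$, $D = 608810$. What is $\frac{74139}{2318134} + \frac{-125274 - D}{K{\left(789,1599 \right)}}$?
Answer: $- \frac{32313814427}{12859759206} \approx -2.5128$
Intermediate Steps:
$K{\left(M,A \right)} = - 240 A + M \left(-747 + A\right)$ ($K{\left(M,A \right)} = \left(A - 747\right) M - 240 A = \left(-747 + A\right) M - 240 A = M \left(-747 + A\right) - 240 A = - 240 A + M \left(-747 + A\right)$)
$\frac{74139}{2318134} + \frac{-125274 - D}{K{\left(789,1599 \right)}} = \frac{74139}{2318134} + \frac{-125274 - 608810}{\left(-747\right) 789 - 383760 + 1599 \cdot 789} = 74139 \cdot \frac{1}{2318134} + \frac{-125274 - 608810}{-589383 - 383760 + 1261611} = \frac{5703}{178318} - \frac{734084}{288468} = \frac{5703}{178318} - \frac{183521}{72117} = - \frac{32313814427}{12859759206}$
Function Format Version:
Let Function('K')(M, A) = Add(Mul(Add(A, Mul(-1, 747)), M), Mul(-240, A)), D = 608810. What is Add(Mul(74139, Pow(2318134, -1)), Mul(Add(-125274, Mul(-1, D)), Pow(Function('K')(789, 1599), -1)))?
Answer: Rational(-32313814427, 12859759206) ≈ -2.5128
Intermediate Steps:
Function('K')(M, A) = Add(Mul(-240, A), Mul(M, Add(-747, A))) (Function('K')(M, A) = Add(Mul(Add(A, -747), M), Mul(-240, A)) = Add(Mul(Add(-747, A), M), Mul(-240, A)) = Add(Mul(M, Add(-747, A)), Mul(-240, A)) = Add(Mul(-240, A), Mul(M, Add(-747, A))))
Add(Mul(74139, Pow(2318134, -1)), Mul(Add(-125274, Mul(-1, D)), Pow(Function('K')(789, 1599), -1))) = Add(Mul(74139, Pow(2318134, -1)), Mul(Add(-125274, Mul(-1, 608810)), Pow(Add(Mul(-747, 789), Mul(-240, 1599), Mul(1599, 789)), -1))) = Add(Mul(74139, Rational(1, 2318134)), Mul(Add(-125274, -608810), Pow(Add(-589383, -383760, 1261611), -1))) = Add(Rational(5703, 178318), Mul(-734084, Pow(288468, -1))) = Add(Rational(5703, 178318), Mul(-734084, Rational(1, 288468))) = Add(Rational(5703, 178318), Rational(-183521, 72117)) = Rational(-32313814427, 12859759206)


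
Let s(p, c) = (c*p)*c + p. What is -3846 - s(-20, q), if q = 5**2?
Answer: 8674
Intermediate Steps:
q = 25
s(p, c) = p + p*c**2 (s(p, c) = p*c**2 + p = p + p*c**2)
-3846 - s(-20, q) = -3846 - (-20)*(1 + 25**2) = -3846 - (-20)*(1 + 625) = -3846 - (-20)*626 = -3846 - 1*(-12520) = -3846 + 12520 = 8674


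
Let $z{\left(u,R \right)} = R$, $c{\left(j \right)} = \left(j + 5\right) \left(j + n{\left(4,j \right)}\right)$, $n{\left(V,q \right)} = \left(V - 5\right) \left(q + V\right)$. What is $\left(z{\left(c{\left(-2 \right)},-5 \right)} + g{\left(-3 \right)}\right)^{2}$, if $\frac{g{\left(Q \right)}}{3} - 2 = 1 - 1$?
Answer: $1$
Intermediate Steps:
$n{\left(V,q \right)} = \left(-5 + V\right) \left(V + q\right)$
$c{\left(j \right)} = -20 - 4 j$ ($c{\left(j \right)} = \left(j + 5\right) \left(j + \left(4^{2} - 20 - 5 j + 4 j\right)\right) = \left(5 + j\right) \left(j + \left(16 - 20 - 5 j + 4 j\right)\right) = \left(5 + j\right) \left(j - \left(4 + j\right)\right) = \left(5 + j\right) \left(-4\right) = -20 - 4 j$)
$g{\left(Q \right)} = 6$ ($g{\left(Q \right)} = 6 + 3 \left(1 - 1\right) = 6 + 3 \cdot 0 = 6 + 0 = 6$)
$\left(z{\left(c{\left(-2 \right)},-5 \right)} + g{\left(-3 \right)}\right)^{2} = \left(-5 + 6\right)^{2} = 1^{2} = 1$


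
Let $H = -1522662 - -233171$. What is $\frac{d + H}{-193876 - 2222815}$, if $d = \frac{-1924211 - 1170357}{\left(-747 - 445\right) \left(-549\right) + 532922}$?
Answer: $\frac{765527221799}{1434704862515} \approx 0.53358$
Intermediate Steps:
$H = -1289491$ ($H = -1522662 + 233171 = -1289491$)
$d = - \frac{1547284}{593665}$ ($d = - \frac{3094568}{\left(-1192\right) \left(-549\right) + 532922} = - \frac{3094568}{654408 + 532922} = - \frac{3094568}{1187330} = \left(-3094568\right) \frac{1}{1187330} = - \frac{1547284}{593665} \approx -2.6063$)
$\frac{d + H}{-193876 - 2222815} = \frac{- \frac{1547284}{593665} - 1289491}{-193876 - 2222815} = - \frac{765527221799}{593665 \left(-2416691\right)} = \left(- \frac{765527221799}{593665}\right) \left(- \frac{1}{2416691}\right) = \frac{765527221799}{1434704862515}$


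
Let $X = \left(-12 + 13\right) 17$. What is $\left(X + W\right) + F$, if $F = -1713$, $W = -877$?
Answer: $-2573$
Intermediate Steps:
$X = 17$ ($X = 1 \cdot 17 = 17$)
$\left(X + W\right) + F = \left(17 - 877\right) - 1713 = -860 - 1713 = -2573$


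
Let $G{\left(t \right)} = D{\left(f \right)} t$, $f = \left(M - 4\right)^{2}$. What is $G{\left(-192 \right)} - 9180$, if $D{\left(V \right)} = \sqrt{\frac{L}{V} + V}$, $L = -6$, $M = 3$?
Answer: $-9180 - 192 i \sqrt{5} \approx -9180.0 - 429.33 i$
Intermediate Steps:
$f = 1$ ($f = \left(3 - 4\right)^{2} = \left(-1\right)^{2} = 1$)
$D{\left(V \right)} = \sqrt{V - \frac{6}{V}}$ ($D{\left(V \right)} = \sqrt{- \frac{6}{V} + V} = \sqrt{V - \frac{6}{V}}$)
$G{\left(t \right)} = i t \sqrt{5}$ ($G{\left(t \right)} = \sqrt{1 - \frac{6}{1}} t = \sqrt{1 - 6} t = \sqrt{-5} t = i \sqrt{5} t = i t \sqrt{5}$)
$G{\left(-192 \right)} - 9180 = i \left(-192\right) \sqrt{5} - 9180 = - 192 i \sqrt{5} - 9180 = -9180 - 192 i \sqrt{5}$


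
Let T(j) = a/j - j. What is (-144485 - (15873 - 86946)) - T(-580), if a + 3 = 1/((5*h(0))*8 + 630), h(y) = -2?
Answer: -23603449649/319000 ≈ -73992.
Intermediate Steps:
a = -1649/550 (a = -3 + 1/((5*(-2))*8 + 630) = -3 + 1/(-10*8 + 630) = -3 + 1/(-80 + 630) = -3 + 1/550 = -1649/550 ≈ -2.9982)
T(j) = -j - 1649/(550*j) (T(j) = -1649/(550*j) - j = -j - 1649/(550*j))
(-144485 - (15873 - 86946)) - T(-580) = (-144485 - (15873 - 86946)) - (-1*(-580) - 1649/550/(-580)) = (-144485 - 1*(-71073)) - (580 - 1649/550*(-1/580)) = (-144485 + 71073) - (580 + 1649/319000) = -73412 - 1*185021649/319000 = -73412 - 185021649/319000 = -23603449649/319000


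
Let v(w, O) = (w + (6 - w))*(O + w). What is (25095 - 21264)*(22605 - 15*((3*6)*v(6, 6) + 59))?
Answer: 8734680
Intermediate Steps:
v(w, O) = 6*O + 6*w (v(w, O) = 6*(O + w) = 6*O + 6*w)
(25095 - 21264)*(22605 - 15*((3*6)*v(6, 6) + 59)) = (25095 - 21264)*(22605 - 15*((3*6)*(6*6 + 6*6) + 59)) = 3831*(22605 - 15*(18*(36 + 36) + 59)) = 3831*(22605 - 15*(18*72 + 59)) = 3831*(22605 - 15*(1296 + 59)) = 3831*(22605 - 15*1355) = 3831*(22605 - 20325) = 3831*2280 = 8734680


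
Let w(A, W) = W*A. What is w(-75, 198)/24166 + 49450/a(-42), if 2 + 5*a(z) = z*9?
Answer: -299034325/459154 ≈ -651.27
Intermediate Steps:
a(z) = -⅖ + 9*z/5 (a(z) = -⅖ + (z*9)/5 = -⅖ + (9*z)/5 = -⅖ + 9*z/5)
w(A, W) = A*W
w(-75, 198)/24166 + 49450/a(-42) = -75*198/24166 + 49450/(-⅖ + (9/5)*(-42)) = -14850*1/24166 + 49450/(-⅖ - 378/5) = -7425/12083 + 49450/(-76) = -7425/12083 + 49450*(-1/76) = -7425/12083 - 24725/38 = -299034325/459154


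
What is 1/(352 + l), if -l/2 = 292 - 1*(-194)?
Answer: -1/620 ≈ -0.0016129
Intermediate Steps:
l = -972 (l = -2*(292 - 1*(-194)) = -2*(292 + 194) = -2*486 = -972)
1/(352 + l) = 1/(352 - 972) = 1/(-620) = -1/620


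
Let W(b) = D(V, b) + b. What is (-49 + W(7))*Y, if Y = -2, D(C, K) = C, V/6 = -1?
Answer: 96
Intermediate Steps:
V = -6 (V = 6*(-1) = -6)
W(b) = -6 + b
(-49 + W(7))*Y = (-49 + (-6 + 7))*(-2) = (-49 + 1)*(-2) = -48*(-2) = 96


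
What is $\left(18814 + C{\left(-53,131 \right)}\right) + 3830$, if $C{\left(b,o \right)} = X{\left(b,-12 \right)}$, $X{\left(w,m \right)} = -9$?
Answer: $22635$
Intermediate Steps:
$C{\left(b,o \right)} = -9$
$\left(18814 + C{\left(-53,131 \right)}\right) + 3830 = \left(18814 - 9\right) + 3830 = 18805 + 3830 = 22635$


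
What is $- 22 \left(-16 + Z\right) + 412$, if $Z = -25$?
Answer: $1314$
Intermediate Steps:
$- 22 \left(-16 + Z\right) + 412 = - 22 \left(-16 - 25\right) + 412 = \left(-22\right) \left(-41\right) + 412 = 902 + 412 = 1314$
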